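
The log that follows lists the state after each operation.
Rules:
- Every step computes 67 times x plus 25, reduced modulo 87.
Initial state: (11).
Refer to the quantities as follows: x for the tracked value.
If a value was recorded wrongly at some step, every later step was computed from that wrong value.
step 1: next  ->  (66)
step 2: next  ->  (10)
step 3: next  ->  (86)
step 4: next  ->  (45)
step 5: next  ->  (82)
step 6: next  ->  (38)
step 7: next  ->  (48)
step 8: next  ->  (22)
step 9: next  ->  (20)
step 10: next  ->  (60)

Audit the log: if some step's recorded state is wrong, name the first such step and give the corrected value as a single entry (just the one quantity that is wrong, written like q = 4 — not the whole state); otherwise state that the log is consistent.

no error

1. x = (67*11 + 25) mod 87 = 66 (no discrepancy)
2. x = (67*66 + 25) mod 87 = 10 (checks out)
3. x = (67*10 + 25) mod 87 = 86 (agrees with the log)
4. x = (67*86 + 25) mod 87 = 45 (matches)
5. x = (67*45 + 25) mod 87 = 82 (same as recorded)
6. x = (67*82 + 25) mod 87 = 38 (checks out)
7. x = (67*38 + 25) mod 87 = 48 (exactly as logged)
8. x = (67*48 + 25) mod 87 = 22 (checks out)
9. x = (67*22 + 25) mod 87 = 20 (confirmed correct)
10. x = (67*20 + 25) mod 87 = 60 (matches)
Nothing is out of place; the run is error-free.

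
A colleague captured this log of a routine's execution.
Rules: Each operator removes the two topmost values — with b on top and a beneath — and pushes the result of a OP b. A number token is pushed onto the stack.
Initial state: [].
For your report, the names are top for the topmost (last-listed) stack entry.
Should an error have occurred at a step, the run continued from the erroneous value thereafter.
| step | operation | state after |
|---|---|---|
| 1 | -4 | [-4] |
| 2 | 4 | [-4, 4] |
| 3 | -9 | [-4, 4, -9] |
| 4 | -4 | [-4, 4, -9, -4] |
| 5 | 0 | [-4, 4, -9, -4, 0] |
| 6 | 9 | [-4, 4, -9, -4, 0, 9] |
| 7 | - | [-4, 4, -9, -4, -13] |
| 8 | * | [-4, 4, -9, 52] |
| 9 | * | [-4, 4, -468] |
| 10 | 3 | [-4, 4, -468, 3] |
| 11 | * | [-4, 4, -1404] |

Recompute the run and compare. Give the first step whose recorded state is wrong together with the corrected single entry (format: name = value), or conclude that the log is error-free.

step 7, top = -9

Recomputing the run from the initial state:
step 1: [-4]
step 2: [-4, 4]
step 3: [-4, 4, -9]
step 4: [-4, 4, -9, -4]
step 5: [-4, 4, -9, -4, 0]
step 6: [-4, 4, -9, -4, 0, 9]
step 7: [-4, 4, -9, -4, -9]
step 8: [-4, 4, -9, 36]
step 9: [-4, 4, -324]
step 10: [-4, 4, -324, 3]
step 11: [-4, 4, -972]
The first disagreement with the log is at step 7, where the value should be top = -9.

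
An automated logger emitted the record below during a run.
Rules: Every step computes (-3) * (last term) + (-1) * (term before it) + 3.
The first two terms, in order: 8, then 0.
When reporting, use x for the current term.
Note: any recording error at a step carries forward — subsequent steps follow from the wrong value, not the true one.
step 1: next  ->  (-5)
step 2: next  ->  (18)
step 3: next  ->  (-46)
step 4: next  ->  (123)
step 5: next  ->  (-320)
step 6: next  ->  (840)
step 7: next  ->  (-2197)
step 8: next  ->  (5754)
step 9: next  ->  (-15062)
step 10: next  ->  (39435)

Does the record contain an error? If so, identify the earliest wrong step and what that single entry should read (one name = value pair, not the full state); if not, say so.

no error

step 1: x = -3*(0) + (-1)*(8) + (3) = -5 -> in agreement
step 2: x = -3*(-5) + (-1)*(0) + (3) = 18 -> checks out
step 3: x = -3*(18) + (-1)*(-5) + (3) = -46 -> checks out
step 4: x = -3*(-46) + (-1)*(18) + (3) = 123 -> confirmed correct
step 5: x = -3*(123) + (-1)*(-46) + (3) = -320 -> in agreement
step 6: x = -3*(-320) + (-1)*(123) + (3) = 840 -> matches
step 7: x = -3*(840) + (-1)*(-320) + (3) = -2197 -> confirmed correct
step 8: x = -3*(-2197) + (-1)*(840) + (3) = 5754 -> in agreement
step 9: x = -3*(5754) + (-1)*(-2197) + (3) = -15062 -> consistent with the record
step 10: x = -3*(-15062) + (-1)*(5754) + (3) = 39435 -> consistent with the record
All steps check out; nothing to correct.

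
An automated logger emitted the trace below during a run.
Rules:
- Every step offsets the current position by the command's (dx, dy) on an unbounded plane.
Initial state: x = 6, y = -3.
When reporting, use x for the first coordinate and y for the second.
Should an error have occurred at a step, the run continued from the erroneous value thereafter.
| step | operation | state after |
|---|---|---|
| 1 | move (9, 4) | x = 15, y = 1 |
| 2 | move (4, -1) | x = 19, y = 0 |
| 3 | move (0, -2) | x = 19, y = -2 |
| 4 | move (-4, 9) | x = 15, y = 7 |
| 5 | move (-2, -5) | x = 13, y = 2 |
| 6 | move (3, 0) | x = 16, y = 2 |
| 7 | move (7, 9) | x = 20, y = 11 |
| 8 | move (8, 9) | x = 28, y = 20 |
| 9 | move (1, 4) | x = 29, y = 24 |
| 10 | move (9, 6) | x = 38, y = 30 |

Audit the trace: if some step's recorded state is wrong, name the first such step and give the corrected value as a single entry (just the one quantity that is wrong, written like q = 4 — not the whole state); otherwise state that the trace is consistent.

step 1: x = 6 + (9) = 15, y = -3 + (4) = 1 -> confirmed correct
step 2: x = 15 + (4) = 19, y = 1 + (-1) = 0 -> no discrepancy
step 3: x = 19 + (0) = 19, y = 0 + (-2) = -2 -> consistent with the trace
step 4: x = 19 + (-4) = 15, y = -2 + (9) = 7 -> no discrepancy
step 5: x = 15 + (-2) = 13, y = 7 + (-5) = 2 -> confirmed correct
step 6: x = 13 + (3) = 16, y = 2 + (0) = 2 -> checks out
step 7: x = 16 + (7) = 23, y = 2 + (9) = 11 -> a discrepancy with the trace
The audit stops at step 7: the recorded entry is wrong and should be x = 23.

step 7, x = 23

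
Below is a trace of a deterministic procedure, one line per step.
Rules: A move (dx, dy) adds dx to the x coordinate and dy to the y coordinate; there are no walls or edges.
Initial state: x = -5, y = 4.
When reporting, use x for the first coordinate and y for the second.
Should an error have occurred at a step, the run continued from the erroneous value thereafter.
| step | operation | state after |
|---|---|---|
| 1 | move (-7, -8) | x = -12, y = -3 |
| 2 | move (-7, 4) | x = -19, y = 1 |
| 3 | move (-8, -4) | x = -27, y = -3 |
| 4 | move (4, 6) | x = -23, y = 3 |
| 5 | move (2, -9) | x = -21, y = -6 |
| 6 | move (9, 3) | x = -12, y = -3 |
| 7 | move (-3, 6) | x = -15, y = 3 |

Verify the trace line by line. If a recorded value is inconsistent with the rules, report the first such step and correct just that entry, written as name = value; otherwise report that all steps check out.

Step 1: x = -5 + (-7) = -12, y = 4 + (-8) = -4 — the entry is off here.
First deviation found at step 1; the corrected entry is y = -4.

step 1, y = -4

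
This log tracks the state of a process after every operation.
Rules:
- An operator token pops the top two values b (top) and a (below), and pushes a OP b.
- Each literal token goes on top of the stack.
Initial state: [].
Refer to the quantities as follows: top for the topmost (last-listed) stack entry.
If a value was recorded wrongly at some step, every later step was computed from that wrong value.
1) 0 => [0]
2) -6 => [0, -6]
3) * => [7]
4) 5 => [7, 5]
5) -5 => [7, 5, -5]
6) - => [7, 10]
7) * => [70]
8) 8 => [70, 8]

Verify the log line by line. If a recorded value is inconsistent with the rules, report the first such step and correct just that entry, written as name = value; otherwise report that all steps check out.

step 3, top = 0

step 1: push 0: top = 0 -> exactly as logged
step 2: push -6: top = -6 -> checks out
step 3: 0 * -6 = 0 -> this is not what the log shows
So the first discrepancy is step 3, where the right value is top = 0.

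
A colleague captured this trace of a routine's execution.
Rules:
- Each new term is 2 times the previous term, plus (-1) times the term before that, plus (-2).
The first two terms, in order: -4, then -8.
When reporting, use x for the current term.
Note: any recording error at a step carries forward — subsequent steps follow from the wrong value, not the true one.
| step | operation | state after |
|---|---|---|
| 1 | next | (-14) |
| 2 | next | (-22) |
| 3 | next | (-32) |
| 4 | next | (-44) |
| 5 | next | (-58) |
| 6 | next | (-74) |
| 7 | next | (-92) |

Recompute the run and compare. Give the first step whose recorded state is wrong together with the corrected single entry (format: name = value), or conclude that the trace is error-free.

step 1: x = 2*(-8) + (-1)*(-4) + (-2) = -14 -> consistent with the trace
step 2: x = 2*(-14) + (-1)*(-8) + (-2) = -22 -> consistent with the trace
step 3: x = 2*(-22) + (-1)*(-14) + (-2) = -32 -> confirmed correct
step 4: x = 2*(-32) + (-1)*(-22) + (-2) = -44 -> agrees with the trace
step 5: x = 2*(-44) + (-1)*(-32) + (-2) = -58 -> in agreement
step 6: x = 2*(-58) + (-1)*(-44) + (-2) = -74 -> same as recorded
step 7: x = 2*(-74) + (-1)*(-58) + (-2) = -92 -> verified
All steps check out; nothing to correct.

no error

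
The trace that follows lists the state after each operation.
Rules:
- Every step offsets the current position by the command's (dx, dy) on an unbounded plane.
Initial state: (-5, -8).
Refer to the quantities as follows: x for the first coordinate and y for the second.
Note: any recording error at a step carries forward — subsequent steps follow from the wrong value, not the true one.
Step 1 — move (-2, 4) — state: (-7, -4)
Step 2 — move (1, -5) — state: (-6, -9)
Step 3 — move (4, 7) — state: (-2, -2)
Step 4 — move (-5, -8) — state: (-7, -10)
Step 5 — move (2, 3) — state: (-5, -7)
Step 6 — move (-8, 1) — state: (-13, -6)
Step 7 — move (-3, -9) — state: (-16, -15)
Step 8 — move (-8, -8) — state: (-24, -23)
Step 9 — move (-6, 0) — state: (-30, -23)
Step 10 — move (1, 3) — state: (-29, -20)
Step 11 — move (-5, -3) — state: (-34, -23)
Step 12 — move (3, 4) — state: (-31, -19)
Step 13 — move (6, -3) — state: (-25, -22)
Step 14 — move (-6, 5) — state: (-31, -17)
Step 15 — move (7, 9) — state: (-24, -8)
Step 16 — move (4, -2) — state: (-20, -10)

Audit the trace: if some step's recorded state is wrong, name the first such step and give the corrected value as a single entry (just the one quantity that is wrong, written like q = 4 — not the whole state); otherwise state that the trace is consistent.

step 1: x = -5 + (-2) = -7, y = -8 + (4) = -4 -> in agreement
step 2: x = -7 + (1) = -6, y = -4 + (-5) = -9 -> in agreement
step 3: x = -6 + (4) = -2, y = -9 + (7) = -2 -> agrees with the trace
step 4: x = -2 + (-5) = -7, y = -2 + (-8) = -10 -> no discrepancy
step 5: x = -7 + (2) = -5, y = -10 + (3) = -7 -> no discrepancy
step 6: x = -5 + (-8) = -13, y = -7 + (1) = -6 -> checks out
step 7: x = -13 + (-3) = -16, y = -6 + (-9) = -15 -> no discrepancy
step 8: x = -16 + (-8) = -24, y = -15 + (-8) = -23 -> verified
step 9: x = -24 + (-6) = -30, y = -23 + (0) = -23 -> exactly as logged
step 10: x = -30 + (1) = -29, y = -23 + (3) = -20 -> agrees with the trace
step 11: x = -29 + (-5) = -34, y = -20 + (-3) = -23 -> same as recorded
step 12: x = -34 + (3) = -31, y = -23 + (4) = -19 -> verified
step 13: x = -31 + (6) = -25, y = -19 + (-3) = -22 -> consistent with the trace
step 14: x = -25 + (-6) = -31, y = -22 + (5) = -17 -> same as recorded
step 15: x = -31 + (7) = -24, y = -17 + (9) = -8 -> agrees with the trace
step 16: x = -24 + (4) = -20, y = -8 + (-2) = -10 -> in agreement
The whole run recomputes cleanly — no discrepancies.

no error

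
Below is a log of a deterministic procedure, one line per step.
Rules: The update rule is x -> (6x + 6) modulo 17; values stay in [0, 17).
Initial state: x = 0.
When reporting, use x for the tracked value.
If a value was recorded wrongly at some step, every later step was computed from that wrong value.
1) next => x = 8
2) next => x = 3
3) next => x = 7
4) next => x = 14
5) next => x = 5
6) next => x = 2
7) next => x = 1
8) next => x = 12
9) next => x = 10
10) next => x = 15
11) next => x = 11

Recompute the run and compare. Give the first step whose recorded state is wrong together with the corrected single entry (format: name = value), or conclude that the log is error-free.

Step 1: x = (6*0 + 6) mod 17 = 6 — the entry is off here.
Step 1 is the first one off; corrected, x = 6.

step 1, x = 6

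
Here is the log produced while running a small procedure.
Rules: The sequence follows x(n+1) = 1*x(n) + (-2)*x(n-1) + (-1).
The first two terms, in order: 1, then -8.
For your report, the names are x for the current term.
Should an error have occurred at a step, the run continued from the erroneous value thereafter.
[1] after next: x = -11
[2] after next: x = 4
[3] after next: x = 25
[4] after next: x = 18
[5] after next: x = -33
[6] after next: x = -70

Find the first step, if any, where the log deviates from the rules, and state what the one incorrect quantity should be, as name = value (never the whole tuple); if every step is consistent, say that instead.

1. x = 1*(-8) + (-2)*(1) + (-1) = -11 (in agreement)
2. x = 1*(-11) + (-2)*(-8) + (-1) = 4 (exactly as logged)
3. x = 1*(4) + (-2)*(-11) + (-1) = 25 (matches)
4. x = 1*(25) + (-2)*(4) + (-1) = 16 (first mismatch against the log)
Conclusion: step 4 carries the first error; the entry should be x = 16.

step 4, x = 16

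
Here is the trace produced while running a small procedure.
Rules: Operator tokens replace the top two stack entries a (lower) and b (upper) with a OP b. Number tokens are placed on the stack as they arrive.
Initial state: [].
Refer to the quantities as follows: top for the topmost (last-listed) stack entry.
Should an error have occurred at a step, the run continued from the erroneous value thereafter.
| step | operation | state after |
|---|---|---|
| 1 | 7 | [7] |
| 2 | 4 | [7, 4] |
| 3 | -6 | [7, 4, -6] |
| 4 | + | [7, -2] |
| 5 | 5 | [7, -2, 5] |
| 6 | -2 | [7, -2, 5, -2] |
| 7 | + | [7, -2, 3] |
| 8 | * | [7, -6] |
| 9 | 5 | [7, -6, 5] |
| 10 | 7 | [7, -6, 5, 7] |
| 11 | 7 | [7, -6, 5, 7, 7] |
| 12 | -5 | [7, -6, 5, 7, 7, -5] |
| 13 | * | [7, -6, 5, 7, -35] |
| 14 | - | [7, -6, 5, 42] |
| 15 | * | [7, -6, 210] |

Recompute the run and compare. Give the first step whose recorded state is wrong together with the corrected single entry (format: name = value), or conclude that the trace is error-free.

Step 1: push 7: top = 7 — no discrepancy.
Step 2: push 4: top = 4 — confirmed correct.
Step 3: push -6: top = -6 — checks out.
Step 4: 4 + -6 = -2 — verified.
Step 5: push 5: top = 5 — confirmed correct.
Step 6: push -2: top = -2 — agrees with the trace.
Step 7: 5 + -2 = 3 — no discrepancy.
Step 8: -2 * 3 = -6 — matches.
Step 9: push 5: top = 5 — agrees with the trace.
Step 10: push 7: top = 7 — verified.
Step 11: push 7: top = 7 — matches.
Step 12: push -5: top = -5 — exactly as logged.
Step 13: 7 * -5 = -35 — in agreement.
Step 14: 7 - -35 = 42 — agrees with the trace.
Step 15: 5 * 42 = 210 — matches.
All steps check out; nothing to correct.

no error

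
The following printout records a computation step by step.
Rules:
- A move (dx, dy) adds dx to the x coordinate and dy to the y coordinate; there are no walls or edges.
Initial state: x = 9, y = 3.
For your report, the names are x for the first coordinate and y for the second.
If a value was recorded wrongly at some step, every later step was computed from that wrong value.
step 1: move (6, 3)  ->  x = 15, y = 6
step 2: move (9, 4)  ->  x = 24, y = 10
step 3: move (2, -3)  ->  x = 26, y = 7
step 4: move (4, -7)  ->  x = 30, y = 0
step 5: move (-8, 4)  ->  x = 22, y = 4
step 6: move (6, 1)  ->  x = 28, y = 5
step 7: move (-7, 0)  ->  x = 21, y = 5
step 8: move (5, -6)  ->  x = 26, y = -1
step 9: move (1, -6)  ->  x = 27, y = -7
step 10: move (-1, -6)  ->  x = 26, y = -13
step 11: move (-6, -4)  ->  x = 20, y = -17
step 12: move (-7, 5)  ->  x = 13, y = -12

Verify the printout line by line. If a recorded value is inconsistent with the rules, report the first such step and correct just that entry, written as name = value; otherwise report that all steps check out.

Recomputing the run from the initial state:
step 1: x = 15, y = 6
step 2: x = 24, y = 10
step 3: x = 26, y = 7
step 4: x = 30, y = 0
step 5: x = 22, y = 4
step 6: x = 28, y = 5
step 7: x = 21, y = 5
step 8: x = 26, y = -1
step 9: x = 27, y = -7
step 10: x = 26, y = -13
step 11: x = 20, y = -17
step 12: x = 13, y = -12
This matches the printout at every step.

no error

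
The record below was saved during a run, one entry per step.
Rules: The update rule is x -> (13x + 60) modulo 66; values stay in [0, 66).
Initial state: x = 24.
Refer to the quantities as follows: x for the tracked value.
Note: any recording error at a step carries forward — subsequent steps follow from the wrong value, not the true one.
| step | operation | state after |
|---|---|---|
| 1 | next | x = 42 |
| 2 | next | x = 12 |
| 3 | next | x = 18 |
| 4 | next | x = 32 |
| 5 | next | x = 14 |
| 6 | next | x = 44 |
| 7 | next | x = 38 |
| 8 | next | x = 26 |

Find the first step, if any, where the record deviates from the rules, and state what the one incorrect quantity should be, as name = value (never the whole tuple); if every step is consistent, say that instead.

step 4, x = 30

step 1: x = (13*24 + 60) mod 66 = 42 -> agrees with the record
step 2: x = (13*42 + 60) mod 66 = 12 -> no discrepancy
step 3: x = (13*12 + 60) mod 66 = 18 -> same as recorded
step 4: x = (13*18 + 60) mod 66 = 30 -> the record disagrees here
The earliest wrong entry is at step 4: it should read x = 30.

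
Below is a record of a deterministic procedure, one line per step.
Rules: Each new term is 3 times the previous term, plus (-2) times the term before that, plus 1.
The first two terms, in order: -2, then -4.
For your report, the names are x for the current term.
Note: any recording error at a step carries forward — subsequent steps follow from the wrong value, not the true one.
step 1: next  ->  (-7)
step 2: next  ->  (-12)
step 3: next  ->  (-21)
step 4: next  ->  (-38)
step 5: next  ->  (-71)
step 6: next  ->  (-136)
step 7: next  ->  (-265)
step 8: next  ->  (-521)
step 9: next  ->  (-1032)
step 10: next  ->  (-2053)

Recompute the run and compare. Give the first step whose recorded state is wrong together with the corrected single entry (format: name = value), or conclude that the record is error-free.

step 8, x = -522

Recomputing the run from the initial state:
step 1: x = -7
step 2: x = -12
step 3: x = -21
step 4: x = -38
step 5: x = -71
step 6: x = -136
step 7: x = -265
step 8: x = -522
step 9: x = -1035
step 10: x = -2060
The first disagreement with the record is at step 8, where the value should be x = -522.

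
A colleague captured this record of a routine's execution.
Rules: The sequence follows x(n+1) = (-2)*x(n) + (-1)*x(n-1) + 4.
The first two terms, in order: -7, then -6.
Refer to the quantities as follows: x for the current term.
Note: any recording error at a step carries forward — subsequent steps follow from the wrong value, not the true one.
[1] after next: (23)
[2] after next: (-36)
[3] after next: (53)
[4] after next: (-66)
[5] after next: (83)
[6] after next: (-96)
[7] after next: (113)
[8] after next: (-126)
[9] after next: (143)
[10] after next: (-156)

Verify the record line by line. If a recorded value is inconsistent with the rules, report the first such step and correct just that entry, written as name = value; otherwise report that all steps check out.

Recomputing the run from the initial state:
step 1: x = 23
step 2: x = -36
step 3: x = 53
step 4: x = -66
step 5: x = 83
step 6: x = -96
step 7: x = 113
step 8: x = -126
step 9: x = 143
step 10: x = -156
This matches the record at every step.

no error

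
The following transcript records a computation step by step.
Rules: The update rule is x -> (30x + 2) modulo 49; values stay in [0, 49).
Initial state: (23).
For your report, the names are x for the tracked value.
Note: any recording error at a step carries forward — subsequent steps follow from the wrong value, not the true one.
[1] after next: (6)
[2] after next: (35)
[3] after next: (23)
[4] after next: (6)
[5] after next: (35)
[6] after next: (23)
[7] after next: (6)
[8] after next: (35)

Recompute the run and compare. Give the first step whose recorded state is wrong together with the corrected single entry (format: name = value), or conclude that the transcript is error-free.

Recomputing the run from the initial state:
step 1: x = 6
step 2: x = 35
step 3: x = 23
step 4: x = 6
step 5: x = 35
step 6: x = 23
step 7: x = 6
step 8: x = 35
This matches the transcript at every step.

no error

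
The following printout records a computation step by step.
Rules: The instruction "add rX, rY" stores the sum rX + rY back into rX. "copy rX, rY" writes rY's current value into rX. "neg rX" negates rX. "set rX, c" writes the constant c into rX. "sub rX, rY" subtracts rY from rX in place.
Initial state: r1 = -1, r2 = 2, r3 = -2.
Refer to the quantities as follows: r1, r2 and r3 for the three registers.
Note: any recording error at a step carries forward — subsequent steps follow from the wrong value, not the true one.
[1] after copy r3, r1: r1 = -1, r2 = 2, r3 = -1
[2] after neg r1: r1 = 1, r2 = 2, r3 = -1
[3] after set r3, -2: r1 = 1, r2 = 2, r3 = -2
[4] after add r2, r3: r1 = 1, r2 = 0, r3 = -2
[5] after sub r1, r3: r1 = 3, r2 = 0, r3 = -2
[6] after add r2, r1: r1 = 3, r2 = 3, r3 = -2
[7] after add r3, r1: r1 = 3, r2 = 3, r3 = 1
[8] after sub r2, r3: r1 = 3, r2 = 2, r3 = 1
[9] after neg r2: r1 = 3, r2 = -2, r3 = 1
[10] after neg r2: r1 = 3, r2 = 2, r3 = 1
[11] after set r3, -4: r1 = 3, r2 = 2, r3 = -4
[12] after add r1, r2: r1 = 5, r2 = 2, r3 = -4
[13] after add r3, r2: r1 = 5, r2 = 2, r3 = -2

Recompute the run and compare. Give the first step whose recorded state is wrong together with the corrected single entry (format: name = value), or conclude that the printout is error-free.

no error

Recomputing the run from the initial state:
step 1: r1 = -1, r2 = 2, r3 = -1
step 2: r1 = 1, r2 = 2, r3 = -1
step 3: r1 = 1, r2 = 2, r3 = -2
step 4: r1 = 1, r2 = 0, r3 = -2
step 5: r1 = 3, r2 = 0, r3 = -2
step 6: r1 = 3, r2 = 3, r3 = -2
step 7: r1 = 3, r2 = 3, r3 = 1
step 8: r1 = 3, r2 = 2, r3 = 1
step 9: r1 = 3, r2 = -2, r3 = 1
step 10: r1 = 3, r2 = 2, r3 = 1
step 11: r1 = 3, r2 = 2, r3 = -4
step 12: r1 = 5, r2 = 2, r3 = -4
step 13: r1 = 5, r2 = 2, r3 = -2
This matches the printout at every step.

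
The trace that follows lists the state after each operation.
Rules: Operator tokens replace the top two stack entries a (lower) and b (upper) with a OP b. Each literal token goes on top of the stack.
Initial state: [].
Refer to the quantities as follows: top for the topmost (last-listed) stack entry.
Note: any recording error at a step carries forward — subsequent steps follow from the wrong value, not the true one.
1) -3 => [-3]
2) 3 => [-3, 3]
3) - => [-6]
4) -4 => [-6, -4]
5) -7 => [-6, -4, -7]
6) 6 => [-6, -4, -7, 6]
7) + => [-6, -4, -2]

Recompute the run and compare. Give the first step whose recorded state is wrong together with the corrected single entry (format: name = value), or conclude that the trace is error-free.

1. push -3: top = -3 (consistent with the trace)
2. push 3: top = 3 (in agreement)
3. -3 - 3 = -6 (exactly as logged)
4. push -4: top = -4 (matches)
5. push -7: top = -7 (same as recorded)
6. push 6: top = 6 (verified)
7. -7 + 6 = -1 (the recorded entry deviates here)
Conclusion: step 7 carries the first error; the entry should be top = -1.

step 7, top = -1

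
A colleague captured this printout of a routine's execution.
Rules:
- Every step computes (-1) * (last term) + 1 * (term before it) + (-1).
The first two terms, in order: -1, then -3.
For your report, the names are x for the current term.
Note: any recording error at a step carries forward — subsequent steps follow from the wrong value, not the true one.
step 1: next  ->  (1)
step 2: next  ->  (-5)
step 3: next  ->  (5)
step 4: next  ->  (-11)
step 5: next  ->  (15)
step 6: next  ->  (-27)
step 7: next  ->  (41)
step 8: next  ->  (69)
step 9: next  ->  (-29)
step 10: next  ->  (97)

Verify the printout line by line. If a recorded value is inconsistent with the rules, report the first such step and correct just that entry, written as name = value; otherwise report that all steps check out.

step 1: x = -1*(-3) + (1)*(-1) + (-1) = 1 -> confirmed correct
step 2: x = -1*(1) + (1)*(-3) + (-1) = -5 -> exactly as logged
step 3: x = -1*(-5) + (1)*(1) + (-1) = 5 -> matches
step 4: x = -1*(5) + (1)*(-5) + (-1) = -11 -> confirmed correct
step 5: x = -1*(-11) + (1)*(5) + (-1) = 15 -> checks out
step 6: x = -1*(15) + (1)*(-11) + (-1) = -27 -> consistent with the printout
step 7: x = -1*(-27) + (1)*(15) + (-1) = 41 -> in agreement
step 8: x = -1*(41) + (1)*(-27) + (-1) = -69 -> the printout has a different value
The earliest wrong entry is at step 8: it should read x = -69.

step 8, x = -69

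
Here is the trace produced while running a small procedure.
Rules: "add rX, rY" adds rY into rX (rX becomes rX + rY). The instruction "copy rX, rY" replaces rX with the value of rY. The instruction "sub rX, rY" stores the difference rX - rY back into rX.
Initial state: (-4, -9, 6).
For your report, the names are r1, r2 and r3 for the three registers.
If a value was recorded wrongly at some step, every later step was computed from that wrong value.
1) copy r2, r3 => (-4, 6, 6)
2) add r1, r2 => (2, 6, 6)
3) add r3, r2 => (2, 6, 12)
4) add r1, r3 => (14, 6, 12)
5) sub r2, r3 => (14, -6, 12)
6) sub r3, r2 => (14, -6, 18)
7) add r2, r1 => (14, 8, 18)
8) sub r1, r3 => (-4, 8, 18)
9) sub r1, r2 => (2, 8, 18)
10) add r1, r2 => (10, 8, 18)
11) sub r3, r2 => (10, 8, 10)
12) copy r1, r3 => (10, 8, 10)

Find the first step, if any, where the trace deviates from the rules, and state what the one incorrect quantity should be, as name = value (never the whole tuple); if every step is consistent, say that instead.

Step 1: r2 = 6 — verified.
Step 2: r1 = -4 + 6 = 2 — confirmed correct.
Step 3: r3 = 6 + 6 = 12 — checks out.
Step 4: r1 = 2 + 12 = 14 — no discrepancy.
Step 5: r2 = 6 - 12 = -6 — exactly as logged.
Step 6: r3 = 12 - -6 = 18 — checks out.
Step 7: r2 = -6 + 14 = 8 — no discrepancy.
Step 8: r1 = 14 - 18 = -4 — agrees with the trace.
Step 9: r1 = -4 - 8 = -12 — the entry is off here.
First deviation found at step 9; the corrected entry is r1 = -12.

step 9, r1 = -12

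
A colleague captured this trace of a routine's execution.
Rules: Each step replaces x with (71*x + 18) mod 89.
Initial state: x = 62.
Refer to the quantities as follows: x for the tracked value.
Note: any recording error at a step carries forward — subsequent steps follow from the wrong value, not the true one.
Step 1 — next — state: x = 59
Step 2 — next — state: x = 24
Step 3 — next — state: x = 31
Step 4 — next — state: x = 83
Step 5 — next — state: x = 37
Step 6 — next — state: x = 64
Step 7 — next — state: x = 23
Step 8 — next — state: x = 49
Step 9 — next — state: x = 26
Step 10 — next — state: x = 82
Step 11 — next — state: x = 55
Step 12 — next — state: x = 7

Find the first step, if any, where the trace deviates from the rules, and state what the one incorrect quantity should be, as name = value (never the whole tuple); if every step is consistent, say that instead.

step 10, x = 84

Recomputing the run from the initial state:
step 1: x = 59
step 2: x = 24
step 3: x = 31
step 4: x = 83
step 5: x = 37
step 6: x = 64
step 7: x = 23
step 8: x = 49
step 9: x = 26
step 10: x = 84
step 11: x = 19
step 12: x = 32
The first disagreement with the trace is at step 10, where the value should be x = 84.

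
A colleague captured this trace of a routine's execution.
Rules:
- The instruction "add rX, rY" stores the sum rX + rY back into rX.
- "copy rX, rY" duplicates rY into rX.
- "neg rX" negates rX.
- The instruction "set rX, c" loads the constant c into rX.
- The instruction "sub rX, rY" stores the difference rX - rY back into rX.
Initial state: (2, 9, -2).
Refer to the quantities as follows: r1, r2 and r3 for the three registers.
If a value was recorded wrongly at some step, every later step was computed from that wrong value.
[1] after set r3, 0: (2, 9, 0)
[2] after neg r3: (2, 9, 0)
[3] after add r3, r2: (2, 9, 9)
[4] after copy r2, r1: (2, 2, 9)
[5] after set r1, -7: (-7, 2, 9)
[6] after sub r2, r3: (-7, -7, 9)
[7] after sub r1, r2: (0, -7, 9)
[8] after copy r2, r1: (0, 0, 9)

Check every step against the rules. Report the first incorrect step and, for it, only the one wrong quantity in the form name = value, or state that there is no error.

Step 1: r3 = 0 — exactly as logged.
Step 2: r3 = -(0) = 0 — confirmed correct.
Step 3: r3 = 0 + 9 = 9 — checks out.
Step 4: r2 = 2 — same as recorded.
Step 5: r1 = -7 — checks out.
Step 6: r2 = 2 - 9 = -7 — matches.
Step 7: r1 = -7 - -7 = 0 — matches.
Step 8: r2 = 0 — confirmed correct.
No step deviates from the rules.

no error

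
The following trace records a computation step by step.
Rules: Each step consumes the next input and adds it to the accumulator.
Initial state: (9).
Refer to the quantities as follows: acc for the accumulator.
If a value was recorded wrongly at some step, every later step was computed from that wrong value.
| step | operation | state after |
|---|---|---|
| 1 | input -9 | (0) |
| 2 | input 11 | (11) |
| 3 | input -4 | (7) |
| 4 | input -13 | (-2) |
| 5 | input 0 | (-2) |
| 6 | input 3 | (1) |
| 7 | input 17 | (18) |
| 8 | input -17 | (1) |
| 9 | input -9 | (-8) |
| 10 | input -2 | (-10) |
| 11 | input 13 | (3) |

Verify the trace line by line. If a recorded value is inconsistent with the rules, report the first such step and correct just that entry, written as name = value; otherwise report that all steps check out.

step 1: acc = 9 + -9 = 0 -> checks out
step 2: acc = 0 + 11 = 11 -> exactly as logged
step 3: acc = 11 + -4 = 7 -> in agreement
step 4: acc = 7 + -13 = -6 -> the trace disagrees here
So the first discrepancy is step 4, where the right value is acc = -6.

step 4, acc = -6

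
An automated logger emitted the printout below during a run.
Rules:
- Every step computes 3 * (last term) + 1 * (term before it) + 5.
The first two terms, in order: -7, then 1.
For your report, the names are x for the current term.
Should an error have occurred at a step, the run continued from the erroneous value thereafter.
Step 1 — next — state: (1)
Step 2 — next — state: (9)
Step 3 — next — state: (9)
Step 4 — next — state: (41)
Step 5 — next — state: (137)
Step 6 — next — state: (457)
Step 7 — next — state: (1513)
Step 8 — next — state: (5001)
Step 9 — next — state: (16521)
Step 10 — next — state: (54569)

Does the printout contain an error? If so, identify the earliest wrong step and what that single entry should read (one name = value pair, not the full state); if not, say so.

1. x = 3*(1) + (1)*(-7) + (5) = 1 (confirmed correct)
2. x = 3*(1) + (1)*(1) + (5) = 9 (consistent with the printout)
3. x = 3*(9) + (1)*(1) + (5) = 33 (the printout disagrees here)
The earliest wrong entry is at step 3: it should read x = 33.

step 3, x = 33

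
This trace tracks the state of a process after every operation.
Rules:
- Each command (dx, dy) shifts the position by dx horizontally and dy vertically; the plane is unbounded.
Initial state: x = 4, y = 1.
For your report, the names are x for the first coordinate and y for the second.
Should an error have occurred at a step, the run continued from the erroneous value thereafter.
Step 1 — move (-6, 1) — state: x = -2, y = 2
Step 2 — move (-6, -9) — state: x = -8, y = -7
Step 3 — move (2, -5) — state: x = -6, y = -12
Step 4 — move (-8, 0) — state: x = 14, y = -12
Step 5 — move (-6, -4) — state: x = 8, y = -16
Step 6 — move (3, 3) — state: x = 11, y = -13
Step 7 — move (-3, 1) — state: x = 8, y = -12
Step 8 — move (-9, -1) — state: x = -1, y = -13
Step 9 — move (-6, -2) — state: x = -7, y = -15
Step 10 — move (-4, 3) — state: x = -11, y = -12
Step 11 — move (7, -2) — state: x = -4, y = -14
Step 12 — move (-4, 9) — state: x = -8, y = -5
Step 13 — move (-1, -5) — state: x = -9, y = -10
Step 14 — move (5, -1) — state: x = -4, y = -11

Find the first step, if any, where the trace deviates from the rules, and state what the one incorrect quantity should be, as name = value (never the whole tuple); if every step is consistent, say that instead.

step 4, x = -14

Step 1: x = 4 + (-6) = -2, y = 1 + (1) = 2 — exactly as logged.
Step 2: x = -2 + (-6) = -8, y = 2 + (-9) = -7 — matches.
Step 3: x = -8 + (2) = -6, y = -7 + (-5) = -12 — matches.
Step 4: x = -6 + (-8) = -14, y = -12 + (0) = -12 — this is not what the trace shows.
First deviation found at step 4; the corrected entry is x = -14.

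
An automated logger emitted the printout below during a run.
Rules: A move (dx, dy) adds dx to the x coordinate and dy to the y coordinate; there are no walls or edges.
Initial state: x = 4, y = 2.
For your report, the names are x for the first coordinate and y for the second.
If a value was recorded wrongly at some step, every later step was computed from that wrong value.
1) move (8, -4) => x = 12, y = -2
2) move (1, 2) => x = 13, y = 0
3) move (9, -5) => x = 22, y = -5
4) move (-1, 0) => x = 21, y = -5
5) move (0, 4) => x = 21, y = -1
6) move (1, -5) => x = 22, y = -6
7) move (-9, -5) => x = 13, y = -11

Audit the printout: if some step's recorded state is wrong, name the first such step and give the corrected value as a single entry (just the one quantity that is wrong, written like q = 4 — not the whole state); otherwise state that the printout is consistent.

no error

1. x = 4 + (8) = 12, y = 2 + (-4) = -2 (exactly as logged)
2. x = 12 + (1) = 13, y = -2 + (2) = 0 (checks out)
3. x = 13 + (9) = 22, y = 0 + (-5) = -5 (matches)
4. x = 22 + (-1) = 21, y = -5 + (0) = -5 (same as recorded)
5. x = 21 + (0) = 21, y = -5 + (4) = -1 (agrees with the printout)
6. x = 21 + (1) = 22, y = -1 + (-5) = -6 (verified)
7. x = 22 + (-9) = 13, y = -6 + (-5) = -11 (consistent with the printout)
Every step is consistent.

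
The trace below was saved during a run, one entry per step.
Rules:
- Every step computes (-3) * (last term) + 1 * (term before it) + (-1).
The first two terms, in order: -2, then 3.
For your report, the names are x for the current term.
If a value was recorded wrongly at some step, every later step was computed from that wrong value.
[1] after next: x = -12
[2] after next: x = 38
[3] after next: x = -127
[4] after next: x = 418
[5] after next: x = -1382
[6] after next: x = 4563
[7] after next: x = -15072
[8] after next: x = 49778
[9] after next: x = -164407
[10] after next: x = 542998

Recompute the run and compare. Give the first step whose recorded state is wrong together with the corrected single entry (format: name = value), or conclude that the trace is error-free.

no error

Step 1: x = -3*(3) + (1)*(-2) + (-1) = -12 — confirmed correct.
Step 2: x = -3*(-12) + (1)*(3) + (-1) = 38 — exactly as logged.
Step 3: x = -3*(38) + (1)*(-12) + (-1) = -127 — no discrepancy.
Step 4: x = -3*(-127) + (1)*(38) + (-1) = 418 — in agreement.
Step 5: x = -3*(418) + (1)*(-127) + (-1) = -1382 — no discrepancy.
Step 6: x = -3*(-1382) + (1)*(418) + (-1) = 4563 — same as recorded.
Step 7: x = -3*(4563) + (1)*(-1382) + (-1) = -15072 — verified.
Step 8: x = -3*(-15072) + (1)*(4563) + (-1) = 49778 — matches.
Step 9: x = -3*(49778) + (1)*(-15072) + (-1) = -164407 — agrees with the trace.
Step 10: x = -3*(-164407) + (1)*(49778) + (-1) = 542998 — confirmed correct.
All steps check out; nothing to correct.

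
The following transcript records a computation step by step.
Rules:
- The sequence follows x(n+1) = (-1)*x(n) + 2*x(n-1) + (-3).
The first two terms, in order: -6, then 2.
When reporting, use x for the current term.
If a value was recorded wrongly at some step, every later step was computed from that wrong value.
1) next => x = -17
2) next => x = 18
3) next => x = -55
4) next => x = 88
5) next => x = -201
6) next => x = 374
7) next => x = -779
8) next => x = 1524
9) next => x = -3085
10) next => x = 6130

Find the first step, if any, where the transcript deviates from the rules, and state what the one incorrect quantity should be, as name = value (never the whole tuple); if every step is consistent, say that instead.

step 1: x = -1*(2) + (2)*(-6) + (-3) = -17 -> verified
step 2: x = -1*(-17) + (2)*(2) + (-3) = 18 -> same as recorded
step 3: x = -1*(18) + (2)*(-17) + (-3) = -55 -> no discrepancy
step 4: x = -1*(-55) + (2)*(18) + (-3) = 88 -> checks out
step 5: x = -1*(88) + (2)*(-55) + (-3) = -201 -> in agreement
step 6: x = -1*(-201) + (2)*(88) + (-3) = 374 -> in agreement
step 7: x = -1*(374) + (2)*(-201) + (-3) = -779 -> matches
step 8: x = -1*(-779) + (2)*(374) + (-3) = 1524 -> verified
step 9: x = -1*(1524) + (2)*(-779) + (-3) = -3085 -> verified
step 10: x = -1*(-3085) + (2)*(1524) + (-3) = 6130 -> checks out
No step deviates from the rules.

no error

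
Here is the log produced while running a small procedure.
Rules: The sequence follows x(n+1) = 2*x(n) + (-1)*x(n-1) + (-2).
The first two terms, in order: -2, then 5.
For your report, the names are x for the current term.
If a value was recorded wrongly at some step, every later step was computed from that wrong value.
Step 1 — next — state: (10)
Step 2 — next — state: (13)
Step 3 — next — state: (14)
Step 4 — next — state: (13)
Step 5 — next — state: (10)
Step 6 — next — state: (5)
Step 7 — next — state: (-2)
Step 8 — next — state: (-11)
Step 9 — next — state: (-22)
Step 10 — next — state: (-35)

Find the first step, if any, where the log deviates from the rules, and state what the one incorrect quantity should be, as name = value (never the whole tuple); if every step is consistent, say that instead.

no error

1. x = 2*(5) + (-1)*(-2) + (-2) = 10 (verified)
2. x = 2*(10) + (-1)*(5) + (-2) = 13 (same as recorded)
3. x = 2*(13) + (-1)*(10) + (-2) = 14 (no discrepancy)
4. x = 2*(14) + (-1)*(13) + (-2) = 13 (verified)
5. x = 2*(13) + (-1)*(14) + (-2) = 10 (in agreement)
6. x = 2*(10) + (-1)*(13) + (-2) = 5 (no discrepancy)
7. x = 2*(5) + (-1)*(10) + (-2) = -2 (consistent with the log)
8. x = 2*(-2) + (-1)*(5) + (-2) = -11 (agrees with the log)
9. x = 2*(-11) + (-1)*(-2) + (-2) = -22 (checks out)
10. x = 2*(-22) + (-1)*(-11) + (-2) = -35 (verified)
Nothing is out of place; the run is error-free.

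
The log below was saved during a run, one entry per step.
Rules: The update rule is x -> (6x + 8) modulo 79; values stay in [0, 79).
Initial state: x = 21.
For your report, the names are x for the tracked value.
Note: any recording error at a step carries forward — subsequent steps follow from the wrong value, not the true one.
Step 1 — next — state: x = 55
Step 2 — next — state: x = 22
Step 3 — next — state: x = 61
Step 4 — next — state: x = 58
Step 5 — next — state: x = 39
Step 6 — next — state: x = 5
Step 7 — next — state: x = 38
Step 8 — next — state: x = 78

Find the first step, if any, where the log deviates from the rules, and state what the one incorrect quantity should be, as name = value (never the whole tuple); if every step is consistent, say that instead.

step 5, x = 40

Recomputing the run from the initial state:
step 1: x = 55
step 2: x = 22
step 3: x = 61
step 4: x = 58
step 5: x = 40
step 6: x = 11
step 7: x = 74
step 8: x = 57
The first disagreement with the log is at step 5, where the value should be x = 40.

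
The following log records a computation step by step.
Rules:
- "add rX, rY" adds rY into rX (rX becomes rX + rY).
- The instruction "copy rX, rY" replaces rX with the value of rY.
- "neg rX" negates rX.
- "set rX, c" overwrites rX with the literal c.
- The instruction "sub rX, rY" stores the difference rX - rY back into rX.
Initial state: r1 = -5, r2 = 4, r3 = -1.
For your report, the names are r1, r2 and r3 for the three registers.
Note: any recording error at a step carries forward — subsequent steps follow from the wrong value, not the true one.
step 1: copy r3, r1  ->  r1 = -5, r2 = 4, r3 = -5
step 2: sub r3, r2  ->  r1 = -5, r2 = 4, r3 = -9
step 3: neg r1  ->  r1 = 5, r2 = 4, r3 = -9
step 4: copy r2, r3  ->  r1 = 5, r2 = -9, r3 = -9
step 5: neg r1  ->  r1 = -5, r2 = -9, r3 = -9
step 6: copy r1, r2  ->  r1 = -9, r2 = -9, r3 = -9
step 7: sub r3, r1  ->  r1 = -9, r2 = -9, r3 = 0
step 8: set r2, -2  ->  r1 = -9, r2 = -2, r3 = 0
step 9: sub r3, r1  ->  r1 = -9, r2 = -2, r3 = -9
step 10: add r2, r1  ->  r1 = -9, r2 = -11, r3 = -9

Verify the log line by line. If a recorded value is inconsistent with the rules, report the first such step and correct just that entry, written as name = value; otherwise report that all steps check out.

1. r3 = -5 (matches)
2. r3 = -5 - 4 = -9 (checks out)
3. r1 = -(-5) = 5 (no discrepancy)
4. r2 = -9 (in agreement)
5. r1 = -(5) = -5 (matches)
6. r1 = -9 (agrees with the log)
7. r3 = -9 - -9 = 0 (same as recorded)
8. r2 = -2 (in agreement)
9. r3 = 0 - -9 = 9 (the entry is off here)
Conclusion: step 9 carries the first error; the entry should be r3 = 9.

step 9, r3 = 9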